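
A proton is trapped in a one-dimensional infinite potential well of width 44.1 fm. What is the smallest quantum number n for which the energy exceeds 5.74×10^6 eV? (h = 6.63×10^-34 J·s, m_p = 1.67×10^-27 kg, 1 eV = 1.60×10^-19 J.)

n = 8

E_1 = h²/(8m_pL²) = 1.692×10^-14 J = 1.058×10^5 eV.
Need n² > 5.74×10^6/1.058×10^5 = 54.25, i.e. n > 7.365.
The smallest integer satisfying this is n = 8.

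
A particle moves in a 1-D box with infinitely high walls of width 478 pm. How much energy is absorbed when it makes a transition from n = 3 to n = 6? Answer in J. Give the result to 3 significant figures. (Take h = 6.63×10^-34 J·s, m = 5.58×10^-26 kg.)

|ΔE| = 1.16×10^-22 J

E_1 = h²/(8mL²) = 4.310×10^-24 J.
|ΔE| = |3² − 6²|·E_1 = 27·4.310×10^-24 J = 1.16×10^-22 J.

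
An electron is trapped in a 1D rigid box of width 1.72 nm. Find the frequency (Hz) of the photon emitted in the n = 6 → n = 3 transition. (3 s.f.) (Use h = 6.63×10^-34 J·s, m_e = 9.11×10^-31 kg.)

f = 8.30×10^14 Hz

E_1 = h²/(8m_eL²) = 2.039×10^-20 J and ΔE = (6² − 3²)E_1 = 5.505×10^-19 J.
f = ΔE/h = 5.505×10^-19/6.63×10^-34 = 8.30×10^14 Hz.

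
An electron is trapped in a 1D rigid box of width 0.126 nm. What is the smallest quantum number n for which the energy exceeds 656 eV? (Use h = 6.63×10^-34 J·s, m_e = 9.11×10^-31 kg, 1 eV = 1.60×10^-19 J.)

E_1 = h²/(8m_eL²) = 3.799×10^-18 J = 23.74 eV.
Need n² > 656/23.74 = 27.63, i.e. n > 5.256.
The smallest integer satisfying this is n = 6.

n = 6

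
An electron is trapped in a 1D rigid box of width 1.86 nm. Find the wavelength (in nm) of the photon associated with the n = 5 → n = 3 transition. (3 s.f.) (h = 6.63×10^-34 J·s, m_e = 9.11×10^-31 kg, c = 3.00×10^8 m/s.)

λ = 713 nm

E_1 = h²/(8m_eL²) = 1.743×10^-20 J, so ΔE = (5² − 3²)E_1 = 2.789×10^-19 J.
λ = hc/ΔE = (6.63×10^-34·3.00×10^8)/2.789×10^-19 = 7.13×10^-7 m = 713 nm.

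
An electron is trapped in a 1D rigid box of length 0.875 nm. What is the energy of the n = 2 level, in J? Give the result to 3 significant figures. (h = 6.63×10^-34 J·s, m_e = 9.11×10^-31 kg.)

E_2 = 3.15×10^-19 J

For an infinite well E_n = n²h²/(8m_eL²), so E_1 = h²/(8m_eL²) = (6.63×10^-34)²/(8·9.11×10^-31·(8.75×10^-10 m)²) = 7.878×10^-20 J.
Then E_2 = 2²·E_1 = 4·7.878×10^-20 J = 3.15×10^-19 J.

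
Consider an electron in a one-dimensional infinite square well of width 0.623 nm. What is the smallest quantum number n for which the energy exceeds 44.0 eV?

n = 7

E_1 = h²/(8m_eL²) = 1.552×10^-19 J = 0.9688 eV.
Need n² > 44.0/0.9688 = 45.42, i.e. n > 6.739.
The smallest integer satisfying this is n = 7.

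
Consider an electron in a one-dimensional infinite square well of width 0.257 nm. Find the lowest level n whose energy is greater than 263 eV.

n = 7

E_1 = h²/(8m_eL²) = 9.122×10^-19 J = 5.694 eV.
Need n² > 263/5.694 = 46.19, i.e. n > 6.796.
The smallest integer satisfying this is n = 7.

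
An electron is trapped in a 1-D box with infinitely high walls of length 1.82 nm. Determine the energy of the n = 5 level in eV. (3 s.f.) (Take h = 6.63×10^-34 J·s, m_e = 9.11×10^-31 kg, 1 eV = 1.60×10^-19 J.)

E_5 = 2.85 eV

For an infinite well E_n = n²h²/(8m_eL²), so E_1 = h²/(8m_eL²) = (6.63×10^-34)²/(8·9.11×10^-31·(1.82×10^-9 m)²) = 1.821×10^-20 J.
Then E_5 = 5²·E_1 = 25·1.821×10^-20 J = 4.553×10^-19 J.
Converting, E_5 = 4.553×10^-19 J / (1.60×10^-19 J/eV) = 2.85 eV.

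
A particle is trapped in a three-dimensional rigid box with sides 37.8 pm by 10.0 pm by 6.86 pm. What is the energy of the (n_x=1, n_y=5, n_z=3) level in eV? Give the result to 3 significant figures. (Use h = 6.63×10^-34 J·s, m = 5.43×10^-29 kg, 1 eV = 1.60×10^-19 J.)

For a 3D rectangular well E = (h²/8m)·Σ n_i²/L_i² = (6.63×10^-34)²/(8·5.43×10^-29) · [1²/(37.8 pm)² + 5²/(10.0 pm)² + 3²/(6.86 pm)²].
Evaluating gives E = 4.472×10^-16 J = 2.80×10^3 eV.

E = 2.80×10^3 eV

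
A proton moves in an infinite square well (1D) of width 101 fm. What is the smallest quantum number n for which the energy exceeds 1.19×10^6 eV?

E_1 = h²/(8m_pL²) = 3.216×10^-15 J = 2.007×10^4 eV.
Need n² > 1.19×10^6/2.007×10^4 = 59.29, i.e. n > 7.700.
The smallest integer satisfying this is n = 8.

n = 8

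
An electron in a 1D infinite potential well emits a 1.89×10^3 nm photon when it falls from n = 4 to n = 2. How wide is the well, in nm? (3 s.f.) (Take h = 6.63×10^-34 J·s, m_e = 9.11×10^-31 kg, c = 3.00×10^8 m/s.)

L = 2.62 nm

The photon carries ΔE = hc/λ = 6.63×10^-34·3.00×10^8/1.89×10^-6 m = 1.052×10^-19 J.
Since ΔE = (4² − 2²)E_1, E_1 = 8.767×10^-21 J, and L = h/√(8m_eE_1) = 2.62×10^-9 m = 2.62 nm.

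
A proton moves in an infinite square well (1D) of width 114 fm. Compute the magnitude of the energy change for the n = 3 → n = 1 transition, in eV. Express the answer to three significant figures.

E_1 = h²/(8m_pL²) = 2.524×10^-15 J.
|ΔE| = |3² − 1²|·E_1 = 8·2.524×10^-15 J = 2.019×10^-14 J = 1.26×10^5 eV.

|ΔE| = 1.26×10^5 eV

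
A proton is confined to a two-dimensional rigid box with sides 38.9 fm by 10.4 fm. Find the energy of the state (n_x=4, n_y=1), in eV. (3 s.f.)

For a 2D rectangular well E = (h²/8m_p)·Σ n_i²/L_i² = (6.626×10^-34)²/(8·1.673×10^-27) · [4²/(38.9 fm)² + 1²/(10.4 fm)²].
Evaluating gives E = 6.501×10^-13 J = 4.06×10^6 eV.

E = 4.06×10^6 eV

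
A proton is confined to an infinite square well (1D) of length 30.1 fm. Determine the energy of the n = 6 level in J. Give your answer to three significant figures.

E_6 = 1.30×10^-12 J

For an infinite well E_n = n²h²/(8m_pL²), so E_1 = h²/(8m_pL²) = (6.626×10^-34)²/(8·1.673×10^-27·(3.01×10^-14 m)²) = 3.621×10^-14 J.
Then E_6 = 6²·E_1 = 36·3.621×10^-14 J = 1.30×10^-12 J.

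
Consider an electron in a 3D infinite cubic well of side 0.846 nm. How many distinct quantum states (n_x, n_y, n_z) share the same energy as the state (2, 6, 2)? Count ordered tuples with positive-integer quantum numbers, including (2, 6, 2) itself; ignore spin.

degeneracy = 3

The level has n_x² + n_y² + n_z² = 44. The ordered positive-integer solutions are (2, 2, 6), (2, 6, 2), (6, 2, 2).
That gives 3 states.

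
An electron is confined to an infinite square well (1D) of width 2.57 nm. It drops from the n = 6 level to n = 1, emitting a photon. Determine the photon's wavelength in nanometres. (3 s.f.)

E_1 = h²/(8m_eL²) = 9.122×10^-21 J, so ΔE = (6² − 1²)E_1 = 3.193×10^-19 J.
λ = hc/ΔE = (6.626×10^-34·2.998×10^8)/3.193×10^-19 = 6.22×10^-7 m = 622 nm.

λ = 622 nm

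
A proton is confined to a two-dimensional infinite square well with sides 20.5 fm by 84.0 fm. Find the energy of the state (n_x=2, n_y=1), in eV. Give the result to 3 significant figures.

For a 2D rectangular well E = (h²/8m_p)·Σ n_i²/L_i² = (6.626×10^-34)²/(8·1.673×10^-27) · [2²/(20.5 fm)² + 1²/(84.0 fm)²].
Evaluating gives E = 3.169×10^-13 J = 1.98×10^6 eV.

E = 1.98×10^6 eV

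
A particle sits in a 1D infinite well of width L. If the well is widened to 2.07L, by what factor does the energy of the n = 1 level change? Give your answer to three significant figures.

0.233

E_n ∝ 1/L², so the energy scales by 1/2.07² = 0.233.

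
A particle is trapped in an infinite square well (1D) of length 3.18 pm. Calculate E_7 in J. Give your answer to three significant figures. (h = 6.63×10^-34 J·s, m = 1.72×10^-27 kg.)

For an infinite well E_n = n²h²/(8mL²), so E_1 = h²/(8mL²) = (6.63×10^-34)²/(8·1.72×10^-27·(3.18×10^-12 m)²) = 3.159×10^-18 J.
Then E_7 = 7²·E_1 = 49·3.159×10^-18 J = 1.55×10^-16 J.

E_7 = 1.55×10^-16 J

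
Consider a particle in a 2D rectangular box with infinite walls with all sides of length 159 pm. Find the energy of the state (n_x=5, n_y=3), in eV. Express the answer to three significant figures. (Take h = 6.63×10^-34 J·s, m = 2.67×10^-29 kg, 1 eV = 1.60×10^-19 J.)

E = 17.3 eV

For a 2D rectangular well E = (h²/8m)·Σ n_i²/L_i² = (6.63×10^-34)²/(8·2.67×10^-29) · [5²/(159 pm)² + 3²/(159 pm)²].
Evaluating gives E = 2.768×10^-18 J = 17.3 eV.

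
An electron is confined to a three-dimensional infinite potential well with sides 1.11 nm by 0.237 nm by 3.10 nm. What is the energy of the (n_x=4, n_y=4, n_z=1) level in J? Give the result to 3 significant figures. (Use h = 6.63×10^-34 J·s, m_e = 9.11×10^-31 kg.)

For a 3D rectangular well E = (h²/8m_e)·Σ n_i²/L_i² = (6.63×10^-34)²/(8·9.11×10^-31) · [4²/(1.11 nm)² + 4²/(0.237 nm)² + 1²/(3.10 nm)²].
Evaluating gives E = 1.80×10^-17 J.

E = 1.80×10^-17 J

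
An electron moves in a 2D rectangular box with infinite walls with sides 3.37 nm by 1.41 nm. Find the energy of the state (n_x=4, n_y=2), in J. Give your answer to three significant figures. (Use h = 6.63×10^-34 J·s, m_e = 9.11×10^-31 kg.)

For a 2D rectangular well E = (h²/8m_e)·Σ n_i²/L_i² = (6.63×10^-34)²/(8·9.11×10^-31) · [4²/(3.37 nm)² + 2²/(1.41 nm)²].
Evaluating gives E = 2.06×10^-19 J.

E = 2.06×10^-19 J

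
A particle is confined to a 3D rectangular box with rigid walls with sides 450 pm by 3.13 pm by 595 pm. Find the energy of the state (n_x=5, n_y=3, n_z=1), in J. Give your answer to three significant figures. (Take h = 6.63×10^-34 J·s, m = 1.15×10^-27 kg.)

E = 4.39×10^-17 J

For a 3D rectangular well E = (h²/8m)·Σ n_i²/L_i² = (6.63×10^-34)²/(8·1.15×10^-27) · [5²/(450 pm)² + 3²/(3.13 pm)² + 1²/(595 pm)²].
Evaluating gives E = 4.39×10^-17 J.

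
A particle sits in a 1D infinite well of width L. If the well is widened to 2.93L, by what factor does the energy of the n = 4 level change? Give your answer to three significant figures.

E_n ∝ 1/L², so the energy scales by 1/2.93² = 0.116.

0.116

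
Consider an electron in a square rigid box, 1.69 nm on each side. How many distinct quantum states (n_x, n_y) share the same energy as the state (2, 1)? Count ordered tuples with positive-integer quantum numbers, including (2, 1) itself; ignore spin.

The level has n_x² + n_y² = 5. The ordered positive-integer solutions are (1, 2), (2, 1).
That gives 2 states.

degeneracy = 2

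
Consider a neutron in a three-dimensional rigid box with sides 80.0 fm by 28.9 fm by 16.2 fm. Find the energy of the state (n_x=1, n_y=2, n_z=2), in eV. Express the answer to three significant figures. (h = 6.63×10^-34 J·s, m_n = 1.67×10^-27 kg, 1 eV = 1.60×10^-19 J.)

For a 3D rectangular well E = (h²/8m_n)·Σ n_i²/L_i² = (6.63×10^-34)²/(8·1.67×10^-27) · [1²/(80.0 fm)² + 2²/(28.9 fm)² + 2²/(16.2 fm)²].
Evaluating gives E = 6.642×10^-13 J = 4.15×10^6 eV.

E = 4.15×10^6 eV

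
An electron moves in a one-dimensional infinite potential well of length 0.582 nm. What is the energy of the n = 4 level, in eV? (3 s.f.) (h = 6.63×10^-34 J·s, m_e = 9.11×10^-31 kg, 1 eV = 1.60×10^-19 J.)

For an infinite well E_n = n²h²/(8m_eL²), so E_1 = h²/(8m_eL²) = (6.63×10^-34)²/(8·9.11×10^-31·(5.82×10^-10 m)²) = 1.781×10^-19 J.
Then E_4 = 4²·E_1 = 16·1.781×10^-19 J = 2.850×10^-18 J.
Converting, E_4 = 2.850×10^-18 J / (1.60×10^-19 J/eV) = 17.8 eV.

E_4 = 17.8 eV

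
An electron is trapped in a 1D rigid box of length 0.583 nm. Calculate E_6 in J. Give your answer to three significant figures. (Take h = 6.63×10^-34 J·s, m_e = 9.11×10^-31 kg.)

E_6 = 6.39×10^-18 J

For an infinite well E_n = n²h²/(8m_eL²), so E_1 = h²/(8m_eL²) = (6.63×10^-34)²/(8·9.11×10^-31·(5.83×10^-10 m)²) = 1.775×10^-19 J.
Then E_6 = 6²·E_1 = 36·1.775×10^-19 J = 6.39×10^-18 J.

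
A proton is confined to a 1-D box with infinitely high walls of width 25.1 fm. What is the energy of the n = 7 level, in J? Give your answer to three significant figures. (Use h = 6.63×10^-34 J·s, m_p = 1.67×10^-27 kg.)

E_7 = 2.56×10^-12 J

For an infinite well E_n = n²h²/(8m_pL²), so E_1 = h²/(8m_pL²) = (6.63×10^-34)²/(8·1.67×10^-27·(2.51×10^-14 m)²) = 5.222×10^-14 J.
Then E_7 = 7²·E_1 = 49·5.222×10^-14 J = 2.56×10^-12 J.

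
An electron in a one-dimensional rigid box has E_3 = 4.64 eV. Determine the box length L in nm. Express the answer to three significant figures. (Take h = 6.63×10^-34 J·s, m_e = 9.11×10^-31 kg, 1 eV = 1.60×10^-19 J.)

L = 0.855 nm

From E_n = n²h²/(8m_eL²), L = n·h/√(8m_eE_n).
E_3 = 4.64 eV = 7.424×10^-19 J, so L = 3·6.63×10^-34/√(8·9.11×10^-31·7.424×10^-19) = 8.55×10^-10 m = 0.855 nm.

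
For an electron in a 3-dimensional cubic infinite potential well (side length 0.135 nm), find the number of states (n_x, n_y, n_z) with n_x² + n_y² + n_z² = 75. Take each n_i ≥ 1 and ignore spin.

The level has n_x² + n_y² + n_z² = 75. The ordered positive-integer solutions are (1, 5, 7), (1, 7, 5), (5, 1, 7), (5, 5, 5), (5, 7, 1), (7, 1, 5), (7, 5, 1).
That gives 7 states.

degeneracy = 7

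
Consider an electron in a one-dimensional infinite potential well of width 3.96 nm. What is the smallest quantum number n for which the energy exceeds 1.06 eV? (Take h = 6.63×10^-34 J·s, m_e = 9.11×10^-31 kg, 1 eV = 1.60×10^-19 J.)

n = 7

E_1 = h²/(8m_eL²) = 3.846×10^-21 J = 0.02404 eV.
Need n² > 1.06/0.02404 = 44.09, i.e. n > 6.640.
The smallest integer satisfying this is n = 7.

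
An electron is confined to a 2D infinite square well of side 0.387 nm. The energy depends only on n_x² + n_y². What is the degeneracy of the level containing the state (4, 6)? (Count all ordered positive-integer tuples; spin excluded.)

degeneracy = 2

The level has n_x² + n_y² = 52. The ordered positive-integer solutions are (4, 6), (6, 4).
That gives 2 states.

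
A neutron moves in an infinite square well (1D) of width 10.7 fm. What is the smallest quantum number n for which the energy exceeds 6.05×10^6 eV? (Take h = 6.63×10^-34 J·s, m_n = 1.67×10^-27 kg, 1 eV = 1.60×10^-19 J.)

n = 2

E_1 = h²/(8m_nL²) = 2.874×10^-13 J = 1.796×10^6 eV.
Need n² > 6.05×10^6/1.796×10^6 = 3.369, i.e. n > 1.835.
The smallest integer satisfying this is n = 2.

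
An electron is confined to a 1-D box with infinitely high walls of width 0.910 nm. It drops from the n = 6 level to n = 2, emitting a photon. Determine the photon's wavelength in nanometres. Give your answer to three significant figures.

E_1 = h²/(8m_eL²) = 7.275×10^-20 J, so ΔE = (6² − 2²)E_1 = 2.328×10^-18 J.
λ = hc/ΔE = (6.626×10^-34·2.998×10^8)/2.328×10^-18 = 8.53×10^-8 m = 85.3 nm.

λ = 85.3 nm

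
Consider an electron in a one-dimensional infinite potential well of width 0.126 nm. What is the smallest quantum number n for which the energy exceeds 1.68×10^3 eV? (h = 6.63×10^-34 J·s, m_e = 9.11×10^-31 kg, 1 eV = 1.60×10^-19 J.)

E_1 = h²/(8m_eL²) = 3.799×10^-18 J = 23.74 eV.
Need n² > 1.68×10^3/23.74 = 70.77, i.e. n > 8.412.
The smallest integer satisfying this is n = 9.

n = 9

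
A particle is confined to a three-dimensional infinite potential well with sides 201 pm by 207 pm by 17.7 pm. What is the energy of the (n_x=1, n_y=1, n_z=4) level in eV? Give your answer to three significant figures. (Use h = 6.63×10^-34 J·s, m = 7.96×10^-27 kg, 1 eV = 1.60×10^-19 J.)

E = 2.21 eV

For a 3D rectangular well E = (h²/8m)·Σ n_i²/L_i² = (6.63×10^-34)²/(8·7.96×10^-27) · [1²/(201 pm)² + 1²/(207 pm)² + 4²/(17.7 pm)²].
Evaluating gives E = 3.529×10^-19 J = 2.21 eV.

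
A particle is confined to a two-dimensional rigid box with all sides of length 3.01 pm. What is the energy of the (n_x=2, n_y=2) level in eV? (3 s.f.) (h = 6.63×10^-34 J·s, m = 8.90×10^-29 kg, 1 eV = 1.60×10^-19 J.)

E = 3.41×10^3 eV

For a 2D rectangular well E = (h²/8m)·Σ n_i²/L_i² = (6.63×10^-34)²/(8·8.90×10^-29) · [2²/(3.01 pm)² + 2²/(3.01 pm)²].
Evaluating gives E = 5.451×10^-16 J = 3.41×10^3 eV.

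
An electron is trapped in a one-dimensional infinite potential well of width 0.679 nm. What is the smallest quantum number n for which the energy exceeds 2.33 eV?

n = 2

E_1 = h²/(8m_eL²) = 1.307×10^-19 J = 0.8159 eV.
Need n² > 2.33/0.8159 = 2.856, i.e. n > 1.690.
The smallest integer satisfying this is n = 2.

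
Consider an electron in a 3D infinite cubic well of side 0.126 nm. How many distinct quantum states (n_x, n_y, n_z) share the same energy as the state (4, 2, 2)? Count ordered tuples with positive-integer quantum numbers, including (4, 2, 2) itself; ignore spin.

The level has n_x² + n_y² + n_z² = 24. The ordered positive-integer solutions are (2, 2, 4), (2, 4, 2), (4, 2, 2).
That gives 3 states.

degeneracy = 3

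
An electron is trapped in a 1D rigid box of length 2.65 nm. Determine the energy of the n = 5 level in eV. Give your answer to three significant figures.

E_5 = 1.34 eV

For an infinite well E_n = n²h²/(8m_eL²), so E_1 = h²/(8m_eL²) = (6.626×10^-34)²/(8·9.109×10^-31·(2.65×10^-9 m)²) = 8.579×10^-21 J.
Then E_5 = 5²·E_1 = 25·8.579×10^-21 J = 2.145×10^-19 J.
Converting, E_5 = 2.145×10^-19 J / (1.602×10^-19 J/eV) = 1.34 eV.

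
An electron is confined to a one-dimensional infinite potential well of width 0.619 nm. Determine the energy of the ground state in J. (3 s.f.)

E_1 = 1.57×10^-19 J

For an infinite well E_n = n²h²/(8m_eL²), so E_1 = h²/(8m_eL²) = (6.626×10^-34)²/(8·9.109×10^-31·(6.19×10^-10 m)²) = 1.572×10^-19 J.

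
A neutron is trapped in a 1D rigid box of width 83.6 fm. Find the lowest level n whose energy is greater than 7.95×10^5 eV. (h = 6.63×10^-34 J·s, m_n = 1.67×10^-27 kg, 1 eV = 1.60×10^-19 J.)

n = 6

E_1 = h²/(8m_nL²) = 4.708×10^-15 J = 2.942×10^4 eV.
Need n² > 7.95×10^5/2.942×10^4 = 27.02, i.e. n > 5.198.
The smallest integer satisfying this is n = 6.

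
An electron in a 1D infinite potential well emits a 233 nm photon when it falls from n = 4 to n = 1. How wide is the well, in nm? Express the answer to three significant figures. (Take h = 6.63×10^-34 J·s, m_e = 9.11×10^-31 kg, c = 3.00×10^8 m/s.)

The photon carries ΔE = hc/λ = 6.63×10^-34·3.00×10^8/2.33×10^-7 m = 8.536×10^-19 J.
Since ΔE = (4² − 1²)E_1, E_1 = 5.691×10^-20 J, and L = h/√(8m_eE_1) = 1.03×10^-9 m = 1.03 nm.

L = 1.03 nm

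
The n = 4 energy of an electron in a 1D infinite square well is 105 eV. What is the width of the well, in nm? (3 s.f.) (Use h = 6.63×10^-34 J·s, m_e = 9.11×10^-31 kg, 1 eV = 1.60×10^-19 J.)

L = 0.240 nm

From E_n = n²h²/(8m_eL²), L = n·h/√(8m_eE_n).
E_4 = 105 eV = 1.680×10^-17 J, so L = 4·6.63×10^-34/√(8·9.11×10^-31·1.680×10^-17) = 2.40×10^-10 m = 0.240 nm.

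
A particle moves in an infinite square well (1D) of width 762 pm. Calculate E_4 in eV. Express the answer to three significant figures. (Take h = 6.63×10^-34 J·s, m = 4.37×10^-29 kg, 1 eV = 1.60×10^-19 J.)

E_4 = 0.217 eV

For an infinite well E_n = n²h²/(8mL²), so E_1 = h²/(8mL²) = (6.63×10^-34)²/(8·4.37×10^-29·(7.62×10^-10 m)²) = 2.165×10^-21 J.
Then E_4 = 4²·E_1 = 16·2.165×10^-21 J = 3.464×10^-20 J.
Converting, E_4 = 3.464×10^-20 J / (1.60×10^-19 J/eV) = 0.217 eV.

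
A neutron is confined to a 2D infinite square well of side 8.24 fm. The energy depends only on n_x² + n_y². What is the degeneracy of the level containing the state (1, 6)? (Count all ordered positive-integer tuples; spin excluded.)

degeneracy = 2

The level has n_x² + n_y² = 37. The ordered positive-integer solutions are (1, 6), (6, 1).
That gives 2 states.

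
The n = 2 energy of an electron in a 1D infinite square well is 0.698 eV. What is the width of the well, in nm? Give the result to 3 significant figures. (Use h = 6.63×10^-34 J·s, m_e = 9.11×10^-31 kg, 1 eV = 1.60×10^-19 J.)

L = 1.47 nm

From E_n = n²h²/(8m_eL²), L = n·h/√(8m_eE_n).
E_2 = 0.698 eV = 1.117×10^-19 J, so L = 2·6.63×10^-34/√(8·9.11×10^-31·1.117×10^-19) = 1.47×10^-9 m = 1.47 nm.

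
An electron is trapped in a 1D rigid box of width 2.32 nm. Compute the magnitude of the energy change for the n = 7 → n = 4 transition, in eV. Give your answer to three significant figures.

E_1 = h²/(8m_eL²) = 1.119×10^-20 J.
|ΔE| = |7² − 4²|·E_1 = 33·1.119×10^-20 J = 3.693×10^-19 J = 2.31 eV.

|ΔE| = 2.31 eV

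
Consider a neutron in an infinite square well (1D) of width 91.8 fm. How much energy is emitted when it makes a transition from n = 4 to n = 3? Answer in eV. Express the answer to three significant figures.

E_1 = h²/(8m_nL²) = 3.888×10^-15 J.
|ΔE| = |4² − 3²|·E_1 = 7·3.888×10^-15 J = 2.722×10^-14 J = 1.70×10^5 eV.

|ΔE| = 1.70×10^5 eV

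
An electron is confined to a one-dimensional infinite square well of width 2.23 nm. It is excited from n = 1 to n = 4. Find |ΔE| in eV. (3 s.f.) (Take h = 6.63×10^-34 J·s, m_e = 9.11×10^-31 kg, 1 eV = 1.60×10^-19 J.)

|ΔE| = 1.14 eV

E_1 = h²/(8m_eL²) = 1.213×10^-20 J.
|ΔE| = |1² − 4²|·E_1 = 15·1.213×10^-20 J = 1.819×10^-19 J = 1.14 eV.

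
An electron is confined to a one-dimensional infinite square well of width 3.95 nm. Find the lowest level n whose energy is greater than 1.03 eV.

E_1 = h²/(8m_eL²) = 3.861×10^-21 J = 0.02410 eV.
Need n² > 1.03/0.02410 = 42.74, i.e. n > 6.538.
The smallest integer satisfying this is n = 7.

n = 7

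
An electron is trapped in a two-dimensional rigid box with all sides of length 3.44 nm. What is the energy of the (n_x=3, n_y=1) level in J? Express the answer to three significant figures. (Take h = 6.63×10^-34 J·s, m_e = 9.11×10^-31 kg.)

For a 2D rectangular well E = (h²/8m_e)·Σ n_i²/L_i² = (6.63×10^-34)²/(8·9.11×10^-31) · [3²/(3.44 nm)² + 1²/(3.44 nm)²].
Evaluating gives E = 5.10×10^-20 J.

E = 5.10×10^-20 J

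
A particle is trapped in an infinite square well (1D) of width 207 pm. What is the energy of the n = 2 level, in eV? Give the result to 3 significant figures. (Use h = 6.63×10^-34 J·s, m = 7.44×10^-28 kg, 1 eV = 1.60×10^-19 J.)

E_2 = 0.0431 eV

For an infinite well E_n = n²h²/(8mL²), so E_1 = h²/(8mL²) = (6.63×10^-34)²/(8·7.44×10^-28·(2.07×10^-10 m)²) = 1.724×10^-21 J.
Then E_2 = 2²·E_1 = 4·1.724×10^-21 J = 6.896×10^-21 J.
Converting, E_2 = 6.896×10^-21 J / (1.60×10^-19 J/eV) = 0.0431 eV.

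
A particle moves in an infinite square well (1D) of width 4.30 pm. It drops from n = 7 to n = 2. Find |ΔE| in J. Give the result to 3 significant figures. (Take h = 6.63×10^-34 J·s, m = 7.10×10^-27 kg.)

E_1 = h²/(8mL²) = 4.185×10^-19 J.
|ΔE| = |7² − 2²|·E_1 = 45·4.185×10^-19 J = 1.88×10^-17 J.

|ΔE| = 1.88×10^-17 J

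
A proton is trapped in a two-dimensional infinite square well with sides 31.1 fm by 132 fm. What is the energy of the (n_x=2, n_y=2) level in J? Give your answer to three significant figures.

E = 1.43×10^-13 J

For a 2D rectangular well E = (h²/8m_p)·Σ n_i²/L_i² = (6.626×10^-34)²/(8·1.673×10^-27) · [2²/(31.1 fm)² + 2²/(132 fm)²].
Evaluating gives E = 1.43×10^-13 J.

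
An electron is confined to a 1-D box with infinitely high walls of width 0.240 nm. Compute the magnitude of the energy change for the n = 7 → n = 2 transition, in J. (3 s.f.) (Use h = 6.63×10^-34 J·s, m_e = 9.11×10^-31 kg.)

|ΔE| = 4.71×10^-17 J

E_1 = h²/(8m_eL²) = 1.047×10^-18 J.
|ΔE| = |7² − 2²|·E_1 = 45·1.047×10^-18 J = 4.71×10^-17 J.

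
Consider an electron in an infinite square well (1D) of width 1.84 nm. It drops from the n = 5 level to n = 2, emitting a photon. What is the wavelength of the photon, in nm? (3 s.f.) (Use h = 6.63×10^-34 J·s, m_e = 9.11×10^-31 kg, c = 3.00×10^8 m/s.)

λ = 532 nm

E_1 = h²/(8m_eL²) = 1.781×10^-20 J, so ΔE = (5² − 2²)E_1 = 3.740×10^-19 J.
λ = hc/ΔE = (6.63×10^-34·3.00×10^8)/3.740×10^-19 = 5.32×10^-7 m = 532 nm.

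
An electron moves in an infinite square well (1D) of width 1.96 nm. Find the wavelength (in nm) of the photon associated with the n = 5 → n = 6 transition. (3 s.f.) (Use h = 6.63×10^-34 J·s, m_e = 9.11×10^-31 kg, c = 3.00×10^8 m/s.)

λ = 1.15×10^3 nm

E_1 = h²/(8m_eL²) = 1.570×10^-20 J, so ΔE = (6² − 5²)E_1 = 1.727×10^-19 J.
λ = hc/ΔE = (6.63×10^-34·3.00×10^8)/1.727×10^-19 = 1.15×10^-6 m = 1.15×10^3 nm.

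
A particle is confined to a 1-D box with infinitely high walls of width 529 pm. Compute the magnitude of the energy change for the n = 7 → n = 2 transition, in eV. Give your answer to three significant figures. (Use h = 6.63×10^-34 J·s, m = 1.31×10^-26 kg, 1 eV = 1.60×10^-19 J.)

E_1 = h²/(8mL²) = 1.499×10^-23 J.
|ΔE| = |7² − 2²|·E_1 = 45·1.499×10^-23 J = 6.746×10^-22 J = 0.00422 eV.

|ΔE| = 0.00422 eV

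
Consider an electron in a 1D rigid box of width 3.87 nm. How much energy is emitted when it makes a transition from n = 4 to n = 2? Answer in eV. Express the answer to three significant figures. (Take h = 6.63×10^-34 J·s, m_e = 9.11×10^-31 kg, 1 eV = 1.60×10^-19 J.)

E_1 = h²/(8m_eL²) = 4.027×10^-21 J.
|ΔE| = |4² − 2²|·E_1 = 12·4.027×10^-21 J = 4.832×10^-20 J = 0.302 eV.

|ΔE| = 0.302 eV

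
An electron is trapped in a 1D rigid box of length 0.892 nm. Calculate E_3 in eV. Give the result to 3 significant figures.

For an infinite well E_n = n²h²/(8m_eL²), so E_1 = h²/(8m_eL²) = (6.626×10^-34)²/(8·9.109×10^-31·(8.92×10^-10 m)²) = 7.572×10^-20 J.
Then E_3 = 3²·E_1 = 9·7.572×10^-20 J = 6.815×10^-19 J.
Converting, E_3 = 6.815×10^-19 J / (1.602×10^-19 J/eV) = 4.25 eV.

E_3 = 4.25 eV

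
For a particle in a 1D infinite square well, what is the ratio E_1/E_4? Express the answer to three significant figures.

E_n ∝ n², so E_1/E_4 = 1²/4² = 1/16 = 0.0625.

0.0625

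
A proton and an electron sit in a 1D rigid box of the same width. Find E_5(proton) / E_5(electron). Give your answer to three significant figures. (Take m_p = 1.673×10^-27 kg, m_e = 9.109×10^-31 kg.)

E_n ∝ 1/m at fixed n and L, so the ratio is m_e/m_p = 9.109×10^-31/1.673×10^-27 = 5.44×10^-4.

5.44×10^-4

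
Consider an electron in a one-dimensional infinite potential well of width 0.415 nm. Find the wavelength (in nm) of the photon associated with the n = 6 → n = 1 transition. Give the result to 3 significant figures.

E_1 = h²/(8m_eL²) = 3.498×10^-19 J, so ΔE = (6² − 1²)E_1 = 1.224×10^-17 J.
λ = hc/ΔE = (6.626×10^-34·2.998×10^8)/1.224×10^-17 = 1.62×10^-8 m = 16.2 nm.

λ = 16.2 nm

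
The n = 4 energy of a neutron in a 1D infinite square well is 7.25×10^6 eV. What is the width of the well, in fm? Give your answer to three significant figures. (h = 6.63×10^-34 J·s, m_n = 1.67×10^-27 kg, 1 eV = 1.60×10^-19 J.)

From E_n = n²h²/(8m_nL²), L = n·h/√(8m_nE_n).
E_4 = 7.25×10^6 eV = 1.160×10^-12 J, so L = 4·6.63×10^-34/√(8·1.67×10^-27·1.160×10^-12) = 2.13×10^-14 m = 21.3 fm.

L = 21.3 fm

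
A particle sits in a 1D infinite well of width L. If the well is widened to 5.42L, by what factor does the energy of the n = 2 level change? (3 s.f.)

E_n ∝ 1/L², so the energy scales by 1/5.42² = 0.0340.

0.0340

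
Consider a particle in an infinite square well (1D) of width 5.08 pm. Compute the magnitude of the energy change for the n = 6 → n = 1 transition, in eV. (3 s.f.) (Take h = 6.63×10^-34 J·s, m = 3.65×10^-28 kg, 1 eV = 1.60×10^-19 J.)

|ΔE| = 1.28×10^3 eV

E_1 = h²/(8mL²) = 5.833×10^-18 J.
|ΔE| = |6² − 1²|·E_1 = 35·5.833×10^-18 J = 2.042×10^-16 J = 1.28×10^3 eV.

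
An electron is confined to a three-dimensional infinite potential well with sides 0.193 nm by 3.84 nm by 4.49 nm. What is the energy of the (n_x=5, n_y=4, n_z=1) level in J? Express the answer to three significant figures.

For a 3D rectangular well E = (h²/8m_e)·Σ n_i²/L_i² = (6.626×10^-34)²/(8·9.109×10^-31) · [5²/(0.193 nm)² + 4²/(3.84 nm)² + 1²/(4.49 nm)²].
Evaluating gives E = 4.05×10^-17 J.

E = 4.05×10^-17 J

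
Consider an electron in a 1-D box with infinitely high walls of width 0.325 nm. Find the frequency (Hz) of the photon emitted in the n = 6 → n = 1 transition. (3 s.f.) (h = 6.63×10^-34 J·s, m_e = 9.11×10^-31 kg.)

f = 3.01×10^16 Hz

E_1 = h²/(8m_eL²) = 5.710×10^-19 J and ΔE = (6² − 1²)E_1 = 1.998×10^-17 J.
f = ΔE/h = 1.998×10^-17/6.63×10^-34 = 3.01×10^16 Hz.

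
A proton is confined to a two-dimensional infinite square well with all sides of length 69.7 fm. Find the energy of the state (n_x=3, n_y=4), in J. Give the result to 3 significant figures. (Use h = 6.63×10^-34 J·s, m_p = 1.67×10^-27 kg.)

For a 2D rectangular well E = (h²/8m_p)·Σ n_i²/L_i² = (6.63×10^-34)²/(8·1.67×10^-27) · [3²/(69.7 fm)² + 4²/(69.7 fm)²].
Evaluating gives E = 1.69×10^-13 J.

E = 1.69×10^-13 J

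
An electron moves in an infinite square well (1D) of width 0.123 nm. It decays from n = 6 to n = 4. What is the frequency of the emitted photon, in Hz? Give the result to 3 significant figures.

f = 1.20×10^17 Hz

E_1 = h²/(8m_eL²) = 3.982×10^-18 J and ΔE = (6² − 4²)E_1 = 7.964×10^-17 J.
f = ΔE/h = 7.964×10^-17/6.626×10^-34 = 1.20×10^17 Hz.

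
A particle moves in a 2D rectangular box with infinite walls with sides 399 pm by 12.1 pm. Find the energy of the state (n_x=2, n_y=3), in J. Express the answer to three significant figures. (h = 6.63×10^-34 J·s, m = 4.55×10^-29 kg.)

For a 2D rectangular well E = (h²/8m)·Σ n_i²/L_i² = (6.63×10^-34)²/(8·4.55×10^-29) · [2²/(399 pm)² + 3²/(12.1 pm)²].
Evaluating gives E = 7.43×10^-17 J.

E = 7.43×10^-17 J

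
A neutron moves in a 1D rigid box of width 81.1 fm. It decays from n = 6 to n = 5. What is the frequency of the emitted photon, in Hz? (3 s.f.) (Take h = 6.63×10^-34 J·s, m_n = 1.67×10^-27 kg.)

E_1 = h²/(8m_nL²) = 5.002×10^-15 J and ΔE = (6² − 5²)E_1 = 5.502×10^-14 J.
f = ΔE/h = 5.502×10^-14/6.63×10^-34 = 8.30×10^19 Hz.

f = 8.30×10^19 Hz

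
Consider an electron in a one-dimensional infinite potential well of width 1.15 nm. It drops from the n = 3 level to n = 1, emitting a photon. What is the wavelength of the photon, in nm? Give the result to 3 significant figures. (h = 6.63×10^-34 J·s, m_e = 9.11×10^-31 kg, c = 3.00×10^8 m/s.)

λ = 545 nm

E_1 = h²/(8m_eL²) = 4.561×10^-20 J, so ΔE = (3² − 1²)E_1 = 3.649×10^-19 J.
λ = hc/ΔE = (6.63×10^-34·3.00×10^8)/3.649×10^-19 = 5.45×10^-7 m = 545 nm.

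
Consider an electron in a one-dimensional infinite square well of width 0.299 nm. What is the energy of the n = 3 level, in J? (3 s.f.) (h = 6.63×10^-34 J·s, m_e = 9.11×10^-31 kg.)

E_3 = 6.07×10^-18 J

For an infinite well E_n = n²h²/(8m_eL²), so E_1 = h²/(8m_eL²) = (6.63×10^-34)²/(8·9.11×10^-31·(2.99×10^-10 m)²) = 6.746×10^-19 J.
Then E_3 = 3²·E_1 = 9·6.746×10^-19 J = 6.07×10^-18 J.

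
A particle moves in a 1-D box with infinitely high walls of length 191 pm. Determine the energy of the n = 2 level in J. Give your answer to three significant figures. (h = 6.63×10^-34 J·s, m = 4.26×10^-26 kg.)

E_2 = 1.41×10^-22 J

For an infinite well E_n = n²h²/(8mL²), so E_1 = h²/(8mL²) = (6.63×10^-34)²/(8·4.26×10^-26·(1.91×10^-10 m)²) = 3.536×10^-23 J.
Then E_2 = 2²·E_1 = 4·3.536×10^-23 J = 1.41×10^-22 J.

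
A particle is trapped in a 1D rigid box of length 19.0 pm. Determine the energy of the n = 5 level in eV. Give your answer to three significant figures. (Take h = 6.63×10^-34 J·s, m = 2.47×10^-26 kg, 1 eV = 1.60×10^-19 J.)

E_5 = 0.963 eV

For an infinite well E_n = n²h²/(8mL²), so E_1 = h²/(8mL²) = (6.63×10^-34)²/(8·2.47×10^-26·(1.90×10^-11 m)²) = 6.162×10^-21 J.
Then E_5 = 5²·E_1 = 25·6.162×10^-21 J = 1.541×10^-19 J.
Converting, E_5 = 1.541×10^-19 J / (1.60×10^-19 J/eV) = 0.963 eV.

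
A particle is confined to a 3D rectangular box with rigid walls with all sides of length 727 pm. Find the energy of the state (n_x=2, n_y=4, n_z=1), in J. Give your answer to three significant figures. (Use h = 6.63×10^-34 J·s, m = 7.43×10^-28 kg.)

E = 2.94×10^-21 J

For a 3D rectangular well E = (h²/8m)·Σ n_i²/L_i² = (6.63×10^-34)²/(8·7.43×10^-28) · [2²/(727 pm)² + 4²/(727 pm)² + 1²/(727 pm)²].
Evaluating gives E = 2.94×10^-21 J.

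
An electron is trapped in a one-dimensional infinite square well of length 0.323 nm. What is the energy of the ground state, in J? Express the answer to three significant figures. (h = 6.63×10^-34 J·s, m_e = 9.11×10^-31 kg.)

For an infinite well E_n = n²h²/(8m_eL²), so E_1 = h²/(8m_eL²) = (6.63×10^-34)²/(8·9.11×10^-31·(3.23×10^-10 m)²) = 5.781×10^-19 J.

E_1 = 5.78×10^-19 J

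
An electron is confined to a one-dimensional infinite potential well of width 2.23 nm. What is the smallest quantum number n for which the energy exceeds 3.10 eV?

n = 7

E_1 = h²/(8m_eL²) = 1.212×10^-20 J = 0.07566 eV.
Need n² > 3.10/0.07566 = 40.97, i.e. n > 6.401.
The smallest integer satisfying this is n = 7.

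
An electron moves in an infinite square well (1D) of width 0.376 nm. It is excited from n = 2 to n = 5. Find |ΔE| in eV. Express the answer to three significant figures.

E_1 = h²/(8m_eL²) = 4.262×10^-19 J.
|ΔE| = |2² − 5²|·E_1 = 21·4.262×10^-19 J = 8.950×10^-18 J = 55.9 eV.

|ΔE| = 55.9 eV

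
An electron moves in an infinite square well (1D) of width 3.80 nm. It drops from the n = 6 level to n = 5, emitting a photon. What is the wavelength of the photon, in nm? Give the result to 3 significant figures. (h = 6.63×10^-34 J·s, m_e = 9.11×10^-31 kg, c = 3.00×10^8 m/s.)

E_1 = h²/(8m_eL²) = 4.177×10^-21 J, so ΔE = (6² − 5²)E_1 = 4.595×10^-20 J.
λ = hc/ΔE = (6.63×10^-34·3.00×10^8)/4.595×10^-20 = 4.33×10^-6 m = 4.33×10^3 nm.

λ = 4.33×10^3 nm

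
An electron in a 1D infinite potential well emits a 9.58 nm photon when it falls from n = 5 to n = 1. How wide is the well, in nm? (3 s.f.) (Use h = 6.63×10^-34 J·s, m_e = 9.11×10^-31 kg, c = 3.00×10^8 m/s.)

The photon carries ΔE = hc/λ = 6.63×10^-34·3.00×10^8/9.58×10^-9 m = 2.076×10^-17 J.
Since ΔE = (5² − 1²)E_1, E_1 = 8.650×10^-19 J, and L = h/√(8m_eE_1) = 2.64×10^-10 m = 0.264 nm.

L = 0.264 nm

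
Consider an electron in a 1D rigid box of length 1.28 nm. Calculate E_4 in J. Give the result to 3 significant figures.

For an infinite well E_n = n²h²/(8m_eL²), so E_1 = h²/(8m_eL²) = (6.626×10^-34)²/(8·9.109×10^-31·(1.28×10^-9 m)²) = 3.677×10^-20 J.
Then E_4 = 4²·E_1 = 16·3.677×10^-20 J = 5.88×10^-19 J.

E_4 = 5.88×10^-19 J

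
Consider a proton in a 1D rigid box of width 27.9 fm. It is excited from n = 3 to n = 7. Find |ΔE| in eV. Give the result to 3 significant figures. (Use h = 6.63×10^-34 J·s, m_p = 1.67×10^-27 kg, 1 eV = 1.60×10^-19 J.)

|ΔE| = 1.06×10^7 eV

E_1 = h²/(8m_pL²) = 4.227×10^-14 J.
|ΔE| = |3² − 7²|·E_1 = 40·4.227×10^-14 J = 1.691×10^-12 J = 1.06×10^7 eV.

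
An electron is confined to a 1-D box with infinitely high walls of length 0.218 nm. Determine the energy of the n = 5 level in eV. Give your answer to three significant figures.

For an infinite well E_n = n²h²/(8m_eL²), so E_1 = h²/(8m_eL²) = (6.626×10^-34)²/(8·9.109×10^-31·(2.18×10^-10 m)²) = 1.268×10^-18 J.
Then E_5 = 5²·E_1 = 25·1.268×10^-18 J = 3.170×10^-17 J.
Converting, E_5 = 3.170×10^-17 J / (1.602×10^-19 J/eV) = 198 eV.

E_5 = 198 eV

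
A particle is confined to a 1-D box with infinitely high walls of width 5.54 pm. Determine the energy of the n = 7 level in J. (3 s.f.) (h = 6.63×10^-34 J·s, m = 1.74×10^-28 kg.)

E_7 = 5.04×10^-16 J

For an infinite well E_n = n²h²/(8mL²), so E_1 = h²/(8mL²) = (6.63×10^-34)²/(8·1.74×10^-28·(5.54×10^-12 m)²) = 1.029×10^-17 J.
Then E_7 = 7²·E_1 = 49·1.029×10^-17 J = 5.04×10^-16 J.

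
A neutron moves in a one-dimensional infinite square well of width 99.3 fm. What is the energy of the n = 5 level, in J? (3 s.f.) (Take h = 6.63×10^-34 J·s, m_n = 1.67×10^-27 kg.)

For an infinite well E_n = n²h²/(8m_nL²), so E_1 = h²/(8m_nL²) = (6.63×10^-34)²/(8·1.67×10^-27·(9.93×10^-14 m)²) = 3.337×10^-15 J.
Then E_5 = 5²·E_1 = 25·3.337×10^-15 J = 8.34×10^-14 J.

E_5 = 8.34×10^-14 J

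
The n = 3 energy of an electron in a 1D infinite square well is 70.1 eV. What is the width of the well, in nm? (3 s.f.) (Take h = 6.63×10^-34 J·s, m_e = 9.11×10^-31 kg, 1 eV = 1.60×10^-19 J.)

L = 0.220 nm

From E_n = n²h²/(8m_eL²), L = n·h/√(8m_eE_n).
E_3 = 70.1 eV = 1.122×10^-17 J, so L = 3·6.63×10^-34/√(8·9.11×10^-31·1.122×10^-17) = 2.20×10^-10 m = 0.220 nm.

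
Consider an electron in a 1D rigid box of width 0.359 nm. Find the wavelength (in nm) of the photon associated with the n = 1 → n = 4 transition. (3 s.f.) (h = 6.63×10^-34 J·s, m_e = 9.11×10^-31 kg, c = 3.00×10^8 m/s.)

E_1 = h²/(8m_eL²) = 4.680×10^-19 J, so ΔE = (4² − 1²)E_1 = 7.020×10^-18 J.
λ = hc/ΔE = (6.63×10^-34·3.00×10^8)/7.020×10^-18 = 2.83×10^-8 m = 28.3 nm.

λ = 28.3 nm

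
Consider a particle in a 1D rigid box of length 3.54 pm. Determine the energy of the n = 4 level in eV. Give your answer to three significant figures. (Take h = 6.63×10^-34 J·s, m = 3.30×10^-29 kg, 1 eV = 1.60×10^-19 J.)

E_4 = 1.33×10^4 eV

For an infinite well E_n = n²h²/(8mL²), so E_1 = h²/(8mL²) = (6.63×10^-34)²/(8·3.30×10^-29·(3.54×10^-12 m)²) = 1.329×10^-16 J.
Then E_4 = 4²·E_1 = 16·1.329×10^-16 J = 2.126×10^-15 J.
Converting, E_4 = 2.126×10^-15 J / (1.60×10^-19 J/eV) = 1.33×10^4 eV.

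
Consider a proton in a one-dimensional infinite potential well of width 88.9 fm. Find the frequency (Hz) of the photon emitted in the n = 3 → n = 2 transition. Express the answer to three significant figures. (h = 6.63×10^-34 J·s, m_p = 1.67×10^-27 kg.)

E_1 = h²/(8m_pL²) = 4.163×10^-15 J and ΔE = (3² − 2²)E_1 = 2.082×10^-14 J.
f = ΔE/h = 2.082×10^-14/6.63×10^-34 = 3.14×10^19 Hz.

f = 3.14×10^19 Hz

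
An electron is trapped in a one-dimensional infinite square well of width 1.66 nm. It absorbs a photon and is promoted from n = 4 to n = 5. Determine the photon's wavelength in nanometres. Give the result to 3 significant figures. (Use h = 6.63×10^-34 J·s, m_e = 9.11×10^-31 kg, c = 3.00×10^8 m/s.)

λ = 1.01×10^3 nm

E_1 = h²/(8m_eL²) = 2.189×10^-20 J, so ΔE = (5² − 4²)E_1 = 1.970×10^-19 J.
λ = hc/ΔE = (6.63×10^-34·3.00×10^8)/1.970×10^-19 = 1.01×10^-6 m = 1.01×10^3 nm.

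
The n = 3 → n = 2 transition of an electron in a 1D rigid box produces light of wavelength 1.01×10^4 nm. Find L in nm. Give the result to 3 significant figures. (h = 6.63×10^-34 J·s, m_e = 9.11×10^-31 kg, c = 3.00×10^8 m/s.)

L = 3.91 nm

The photon carries ΔE = hc/λ = 6.63×10^-34·3.00×10^8/1.01×10^-5 m = 1.969×10^-20 J.
Since ΔE = (3² − 2²)E_1, E_1 = 3.938×10^-21 J, and L = h/√(8m_eE_1) = 3.91×10^-9 m = 3.91 nm.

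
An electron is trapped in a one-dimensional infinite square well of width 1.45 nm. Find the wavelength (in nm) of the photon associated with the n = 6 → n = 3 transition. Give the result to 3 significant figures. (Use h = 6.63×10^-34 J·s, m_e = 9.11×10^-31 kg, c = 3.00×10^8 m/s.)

λ = 257 nm

E_1 = h²/(8m_eL²) = 2.869×10^-20 J, so ΔE = (6² − 3²)E_1 = 7.746×10^-19 J.
λ = hc/ΔE = (6.63×10^-34·3.00×10^8)/7.746×10^-19 = 2.57×10^-7 m = 257 nm.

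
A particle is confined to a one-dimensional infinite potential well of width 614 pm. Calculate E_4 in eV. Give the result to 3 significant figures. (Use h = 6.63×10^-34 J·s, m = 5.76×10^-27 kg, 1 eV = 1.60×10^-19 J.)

E_4 = 0.00253 eV

For an infinite well E_n = n²h²/(8mL²), so E_1 = h²/(8mL²) = (6.63×10^-34)²/(8·5.76×10^-27·(6.14×10^-10 m)²) = 2.530×10^-23 J.
Then E_4 = 4²·E_1 = 16·2.530×10^-23 J = 4.048×10^-22 J.
Converting, E_4 = 4.048×10^-22 J / (1.60×10^-19 J/eV) = 0.00253 eV.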